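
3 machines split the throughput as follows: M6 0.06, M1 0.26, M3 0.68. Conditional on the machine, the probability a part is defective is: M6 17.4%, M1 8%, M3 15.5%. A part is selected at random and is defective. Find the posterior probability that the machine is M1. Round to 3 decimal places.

0.152

Prior × likelihood for each hypothesis:
  M6: 0.06 × 0.174 = 0.01044
  M1: 0.26 × 0.08 = 0.0208
  M3: 0.68 × 0.155 = 0.1054
Normalizing constant = 0.13664.
P(M1 | evidence) = 0.0208 / 0.13664 ≈ 0.152.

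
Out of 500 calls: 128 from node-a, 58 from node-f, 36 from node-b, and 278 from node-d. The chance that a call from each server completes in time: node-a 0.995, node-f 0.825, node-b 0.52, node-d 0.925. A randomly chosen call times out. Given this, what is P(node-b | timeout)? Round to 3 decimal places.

Taking complements, P(timeout | each) = node-a 0.005, node-f 0.175, node-b 0.48, node-d 0.075.
By Bayes' rule, posterior ∝ prior × likelihood:
  node-a: 0.256 × 0.005 = 0.00128
  node-f: 0.116 × 0.175 = 0.0203
  node-b: 0.072 × 0.48 = 0.03456
  node-d: 0.556 × 0.075 = 0.0417
Sum = 0.09784.
P(node-b | evidence) = 0.03456 / 0.09784 ≈ 0.353.

0.353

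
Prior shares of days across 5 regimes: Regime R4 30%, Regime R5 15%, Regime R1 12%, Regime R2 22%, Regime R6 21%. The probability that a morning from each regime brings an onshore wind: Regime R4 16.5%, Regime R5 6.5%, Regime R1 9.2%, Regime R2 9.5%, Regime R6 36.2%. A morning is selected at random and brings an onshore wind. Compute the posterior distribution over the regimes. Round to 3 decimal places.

Unnormalized posteriors (prior × likelihood):
  Regime R4: 0.3 × 0.165 = 0.0495
  Regime R5: 0.15 × 0.065 = 0.00975
  Regime R1: 0.12 × 0.092 = 0.01104
  Regime R2: 0.22 × 0.095 = 0.0209
  Regime R6: 0.21 × 0.362 = 0.07602
Normalizing constant = 0.16721.
P(Regime R4 | onshore) = 0.0495/0.16721 ≈ 0.296
P(Regime R5 | onshore) = 0.00975/0.16721 ≈ 0.058
P(Regime R1 | onshore) = 0.01104/0.16721 ≈ 0.066
P(Regime R2 | onshore) = 0.0209/0.16721 ≈ 0.125
P(Regime R6 | onshore) = 0.07602/0.16721 ≈ 0.455

Regime R4 0.296, Regime R5 0.058, Regime R1 0.066, Regime R2 0.125, Regime R6 0.455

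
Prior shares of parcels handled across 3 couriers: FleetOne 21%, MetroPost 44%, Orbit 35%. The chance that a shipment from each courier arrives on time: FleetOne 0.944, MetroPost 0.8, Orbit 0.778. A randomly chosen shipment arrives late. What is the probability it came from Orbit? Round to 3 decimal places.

Taking complements, P(late | each) = FleetOne 0.056, MetroPost 0.2, Orbit 0.222.
Compute prior × likelihood for every hypothesis:
  FleetOne: 0.21 × 0.056 = 0.01176
  MetroPost: 0.44 × 0.2 = 0.088
  Orbit: 0.35 × 0.222 = 0.0777
Normalizing constant = 0.17746.
P(Orbit | evidence) = 0.0777 / 0.17746 ≈ 0.438.

0.438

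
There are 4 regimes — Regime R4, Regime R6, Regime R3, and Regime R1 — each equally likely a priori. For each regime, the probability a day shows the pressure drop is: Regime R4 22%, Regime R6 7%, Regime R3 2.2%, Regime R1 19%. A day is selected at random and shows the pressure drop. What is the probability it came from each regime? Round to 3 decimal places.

With a uniform prior (1/4 each), posterior ∝ likelihood:
  Regime R4: 0.22
  Regime R6: 0.07
  Regime R3: 0.022
  Regime R1: 0.19
Sum = 0.502.
P(Regime R4 | drop) = 0.22/0.502 ≈ 0.438
P(Regime R6 | drop) = 0.07/0.502 ≈ 0.139
P(Regime R3 | drop) = 0.022/0.502 ≈ 0.044
P(Regime R1 | drop) = 0.19/0.502 ≈ 0.378

Regime R4 0.438, Regime R6 0.139, Regime R3 0.044, Regime R1 0.378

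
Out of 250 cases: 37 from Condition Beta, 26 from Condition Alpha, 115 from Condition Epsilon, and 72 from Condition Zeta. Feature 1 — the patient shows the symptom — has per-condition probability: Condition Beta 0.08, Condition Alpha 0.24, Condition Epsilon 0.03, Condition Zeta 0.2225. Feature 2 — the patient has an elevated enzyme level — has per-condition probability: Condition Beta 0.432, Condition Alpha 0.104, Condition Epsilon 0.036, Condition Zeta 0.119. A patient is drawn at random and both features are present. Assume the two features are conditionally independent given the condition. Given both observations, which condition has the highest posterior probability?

Unnormalized posteriors (prior × likelihood):
  Condition Beta: 0.148 × 0.08 × 0.432 = 0.00511488
  Condition Alpha: 0.104 × 0.24 × 0.104 = 0.00259584
  Condition Epsilon: 0.46 × 0.03 × 0.036 = 0.0004968
  Condition Zeta: 0.288 × 0.2225 × 0.119 = 0.00762552
Normalizing constant = 0.01583304.
Largest term belongs to Condition Zeta, so Condition Zeta is most probable.

Condition Zeta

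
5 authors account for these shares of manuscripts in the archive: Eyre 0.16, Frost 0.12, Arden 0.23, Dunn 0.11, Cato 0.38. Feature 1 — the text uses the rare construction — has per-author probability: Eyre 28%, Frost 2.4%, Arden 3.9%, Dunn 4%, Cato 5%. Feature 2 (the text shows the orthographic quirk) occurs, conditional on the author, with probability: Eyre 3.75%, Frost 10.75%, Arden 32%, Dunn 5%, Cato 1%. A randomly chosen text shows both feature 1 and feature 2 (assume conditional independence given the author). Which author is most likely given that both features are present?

Arden

Compute prior × likelihood for every hypothesis:
  Eyre: 0.16 × 0.28 × 0.0375 = 0.00168
  Frost: 0.12 × 0.024 × 0.1075 = 0.0003096
  Arden: 0.23 × 0.039 × 0.32 = 0.0028704
  Dunn: 0.11 × 0.04 × 0.05 = 0.00022
  Cato: 0.38 × 0.05 × 0.01 = 0.00019
Total = 0.00527.
Largest term belongs to Arden, so Arden is most probable.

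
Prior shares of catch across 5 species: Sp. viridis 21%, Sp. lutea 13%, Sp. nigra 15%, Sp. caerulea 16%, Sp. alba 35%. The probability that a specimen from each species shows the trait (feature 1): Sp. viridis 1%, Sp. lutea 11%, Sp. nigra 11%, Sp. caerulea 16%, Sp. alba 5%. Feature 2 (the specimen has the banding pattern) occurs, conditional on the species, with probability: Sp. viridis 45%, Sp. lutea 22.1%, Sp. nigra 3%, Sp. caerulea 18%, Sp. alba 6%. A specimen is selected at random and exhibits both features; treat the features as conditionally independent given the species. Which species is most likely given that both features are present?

Sp. caerulea

By Bayes' rule, posterior ∝ prior × likelihood:
  Sp. viridis: 0.21 × 0.01 × 0.45 = 0.000945
  Sp. lutea: 0.13 × 0.11 × 0.221 = 0.0031603
  Sp. nigra: 0.15 × 0.11 × 0.03 = 0.000495
  Sp. caerulea: 0.16 × 0.16 × 0.18 = 0.004608
  Sp. alba: 0.35 × 0.05 × 0.06 = 0.00105
Sum = 0.0102583.
Largest term belongs to Sp. caerulea, so Sp. caerulea is most probable.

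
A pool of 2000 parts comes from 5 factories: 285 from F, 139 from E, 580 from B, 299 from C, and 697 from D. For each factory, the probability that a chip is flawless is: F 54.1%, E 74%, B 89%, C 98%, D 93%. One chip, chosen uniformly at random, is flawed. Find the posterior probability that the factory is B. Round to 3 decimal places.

0.223

Taking complements, P(flawed | each) = F 0.459, E 0.26, B 0.11, C 0.02, D 0.07.
Prior × likelihood for each hypothesis:
  F: 0.1425 × 0.459 = 0.0654075
  E: 0.0695 × 0.26 = 0.01807
  B: 0.29 × 0.11 = 0.0319
  C: 0.1495 × 0.02 = 0.00299
  D: 0.3485 × 0.07 = 0.024395
Normalizing constant = 0.1427625.
P(B | evidence) = 0.0319 / 0.1427625 ≈ 0.223.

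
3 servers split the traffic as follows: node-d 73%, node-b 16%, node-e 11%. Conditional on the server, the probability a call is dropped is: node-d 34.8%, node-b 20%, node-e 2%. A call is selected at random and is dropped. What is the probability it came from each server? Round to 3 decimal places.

By Bayes' rule, posterior ∝ prior × likelihood:
  node-d: 0.73 × 0.348 = 0.25404
  node-b: 0.16 × 0.2 = 0.032
  node-e: 0.11 × 0.02 = 0.0022
Sum = 0.28824.
P(node-d | dropped) = 0.25404/0.28824 ≈ 0.881
P(node-b | dropped) = 0.032/0.28824 ≈ 0.111
P(node-e | dropped) = 0.0022/0.28824 ≈ 0.008
(Check: 0.881+0.111+0.008 = 1.000.)

node-d 0.881, node-b 0.111, node-e 0.008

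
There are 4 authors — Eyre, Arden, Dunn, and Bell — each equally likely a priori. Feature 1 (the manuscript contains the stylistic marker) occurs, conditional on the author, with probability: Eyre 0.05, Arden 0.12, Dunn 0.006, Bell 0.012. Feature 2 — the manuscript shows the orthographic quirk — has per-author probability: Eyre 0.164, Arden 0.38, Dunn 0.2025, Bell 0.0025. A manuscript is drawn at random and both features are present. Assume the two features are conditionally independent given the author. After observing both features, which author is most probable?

With a uniform prior (1/4 each), posterior ∝ likelihood:
  Eyre: 0.05 × 0.164 = 0.0082
  Arden: 0.12 × 0.38 = 0.0456
  Dunn: 0.006 × 0.2025 = 0.001215
  Bell: 0.012 × 0.0025 = 0.00003
Sum = 0.055045.
Largest term belongs to Arden, so Arden is most probable.

Arden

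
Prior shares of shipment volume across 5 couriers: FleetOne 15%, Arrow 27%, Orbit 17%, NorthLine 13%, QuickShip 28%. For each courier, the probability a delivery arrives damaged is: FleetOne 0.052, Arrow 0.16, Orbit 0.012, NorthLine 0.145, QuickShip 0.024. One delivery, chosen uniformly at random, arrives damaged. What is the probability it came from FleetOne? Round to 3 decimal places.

Compute prior × likelihood for every hypothesis:
  FleetOne: 0.15 × 0.052 = 0.0078
  Arrow: 0.27 × 0.16 = 0.0432
  Orbit: 0.17 × 0.012 = 0.00204
  NorthLine: 0.13 × 0.145 = 0.01885
  QuickShip: 0.28 × 0.024 = 0.00672
Total = 0.07861.
P(FleetOne | evidence) = 0.0078 / 0.07861 ≈ 0.099.

0.099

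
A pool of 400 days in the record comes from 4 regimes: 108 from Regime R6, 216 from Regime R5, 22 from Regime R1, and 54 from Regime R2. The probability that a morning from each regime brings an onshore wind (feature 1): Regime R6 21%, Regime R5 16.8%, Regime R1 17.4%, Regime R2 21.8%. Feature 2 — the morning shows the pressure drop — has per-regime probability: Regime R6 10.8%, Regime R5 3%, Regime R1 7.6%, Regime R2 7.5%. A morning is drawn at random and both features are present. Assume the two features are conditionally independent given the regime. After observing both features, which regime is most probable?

Regime R6

By Bayes' rule, posterior ∝ prior × likelihood:
  Regime R6: 0.27 × 0.21 × 0.108 = 0.0061236
  Regime R5: 0.54 × 0.168 × 0.03 = 0.0027216
  Regime R1: 0.055 × 0.174 × 0.076 = 0.00072732
  Regime R2: 0.135 × 0.218 × 0.075 = 0.00220725
Normalizing constant = 0.01177977.
Largest term belongs to Regime R6, so Regime R6 is most probable.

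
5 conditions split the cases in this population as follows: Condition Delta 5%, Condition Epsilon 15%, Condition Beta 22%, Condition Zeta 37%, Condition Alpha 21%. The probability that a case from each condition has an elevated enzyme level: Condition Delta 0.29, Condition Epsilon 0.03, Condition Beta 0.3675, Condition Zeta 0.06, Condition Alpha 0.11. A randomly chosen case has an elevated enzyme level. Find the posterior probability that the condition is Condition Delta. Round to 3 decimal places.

Prior × likelihood for each hypothesis:
  Condition Delta: 0.05 × 0.29 = 0.0145
  Condition Epsilon: 0.15 × 0.03 = 0.0045
  Condition Beta: 0.22 × 0.3675 = 0.08085
  Condition Zeta: 0.37 × 0.06 = 0.0222
  Condition Alpha: 0.21 × 0.11 = 0.0231
Total = 0.14515.
P(Condition Delta | evidence) = 0.0145 / 0.14515 ≈ 0.100.

0.100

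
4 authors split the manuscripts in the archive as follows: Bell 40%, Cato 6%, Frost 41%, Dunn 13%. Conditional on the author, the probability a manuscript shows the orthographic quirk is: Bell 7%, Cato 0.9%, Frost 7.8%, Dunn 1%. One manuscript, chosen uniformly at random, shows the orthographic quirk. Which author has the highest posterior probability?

Frost

Unnormalized posteriors (prior × likelihood):
  Bell: 0.4 × 0.07 = 0.028
  Cato: 0.06 × 0.009 = 0.00054
  Frost: 0.41 × 0.078 = 0.03198
  Dunn: 0.13 × 0.01 = 0.0013
Normalizing constant = 0.06182.
Largest term belongs to Frost, so Frost is most probable.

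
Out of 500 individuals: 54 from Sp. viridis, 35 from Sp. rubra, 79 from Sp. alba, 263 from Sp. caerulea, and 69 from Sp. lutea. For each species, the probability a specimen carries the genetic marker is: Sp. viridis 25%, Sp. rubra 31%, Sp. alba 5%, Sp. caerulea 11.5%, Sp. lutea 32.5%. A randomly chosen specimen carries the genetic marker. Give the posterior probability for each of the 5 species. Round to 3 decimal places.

Sp. viridis 0.167, Sp. rubra 0.134, Sp. alba 0.049, Sp. caerulea 0.374, Sp. lutea 0.277

Unnormalized posteriors (prior × likelihood):
  Sp. viridis: 0.108 × 0.25 = 0.027
  Sp. rubra: 0.07 × 0.31 = 0.0217
  Sp. alba: 0.158 × 0.05 = 0.0079
  Sp. caerulea: 0.526 × 0.115 = 0.06049
  Sp. lutea: 0.138 × 0.325 = 0.04485
Normalizing constant = 0.16194.
P(Sp. viridis | marker) = 0.027/0.16194 ≈ 0.167
P(Sp. rubra | marker) = 0.0217/0.16194 ≈ 0.134
P(Sp. alba | marker) = 0.0079/0.16194 ≈ 0.049
P(Sp. caerulea | marker) = 0.06049/0.16194 ≈ 0.374
P(Sp. lutea | marker) = 0.04485/0.16194 ≈ 0.277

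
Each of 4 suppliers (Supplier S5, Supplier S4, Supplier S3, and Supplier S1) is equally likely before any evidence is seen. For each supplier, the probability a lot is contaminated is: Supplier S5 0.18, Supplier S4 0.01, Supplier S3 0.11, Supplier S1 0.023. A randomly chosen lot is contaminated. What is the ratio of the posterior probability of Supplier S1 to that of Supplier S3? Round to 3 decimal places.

0.209

Since the prior is uniform, the posterior is proportional to the likelihood:
  Supplier S5: 0.18
  Supplier S4: 0.01
  Supplier S3: 0.11
  Supplier S1: 0.023
Normalizing constant = 0.323.
The ratio is 0.023 / 0.11 (the normalizer cancels) = 0.209.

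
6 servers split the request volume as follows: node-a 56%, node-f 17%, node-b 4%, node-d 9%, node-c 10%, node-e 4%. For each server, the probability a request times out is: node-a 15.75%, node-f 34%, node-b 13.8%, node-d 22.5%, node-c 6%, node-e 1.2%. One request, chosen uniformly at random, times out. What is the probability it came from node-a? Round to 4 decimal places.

Prior × likelihood for each hypothesis:
  node-a: 0.56 × 0.1575 = 0.0882
  node-f: 0.17 × 0.34 = 0.0578
  node-b: 0.04 × 0.138 = 0.00552
  node-d: 0.09 × 0.225 = 0.02025
  node-c: 0.1 × 0.06 = 0.006
  node-e: 0.04 × 0.012 = 0.00048
Total = 0.17825.
P(node-a | evidence) = 0.0882 / 0.17825 ≈ 0.4948.

0.4948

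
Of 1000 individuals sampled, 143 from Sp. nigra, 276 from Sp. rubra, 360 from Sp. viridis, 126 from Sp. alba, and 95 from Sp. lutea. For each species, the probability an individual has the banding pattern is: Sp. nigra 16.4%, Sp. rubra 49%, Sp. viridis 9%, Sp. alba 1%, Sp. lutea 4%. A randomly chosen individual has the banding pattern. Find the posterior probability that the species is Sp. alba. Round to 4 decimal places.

Unnormalized posteriors (prior × likelihood):
  Sp. nigra: 0.143 × 0.164 = 0.023452
  Sp. rubra: 0.276 × 0.49 = 0.13524
  Sp. viridis: 0.36 × 0.09 = 0.0324
  Sp. alba: 0.126 × 0.01 = 0.00126
  Sp. lutea: 0.095 × 0.04 = 0.0038
Sum = 0.196152.
P(Sp. alba | evidence) = 0.00126 / 0.196152 ≈ 0.0064.

0.0064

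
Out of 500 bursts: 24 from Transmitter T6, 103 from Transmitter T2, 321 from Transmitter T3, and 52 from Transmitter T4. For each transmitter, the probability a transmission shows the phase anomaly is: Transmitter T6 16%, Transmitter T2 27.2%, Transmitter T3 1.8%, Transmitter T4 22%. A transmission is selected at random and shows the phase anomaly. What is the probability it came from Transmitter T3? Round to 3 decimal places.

By Bayes' rule, posterior ∝ prior × likelihood:
  Transmitter T6: 0.048 × 0.16 = 0.00768
  Transmitter T2: 0.206 × 0.272 = 0.056032
  Transmitter T3: 0.642 × 0.018 = 0.011556
  Transmitter T4: 0.104 × 0.22 = 0.02288
Normalizing constant = 0.098148.
P(Transmitter T3 | evidence) = 0.011556 / 0.098148 ≈ 0.118.

0.118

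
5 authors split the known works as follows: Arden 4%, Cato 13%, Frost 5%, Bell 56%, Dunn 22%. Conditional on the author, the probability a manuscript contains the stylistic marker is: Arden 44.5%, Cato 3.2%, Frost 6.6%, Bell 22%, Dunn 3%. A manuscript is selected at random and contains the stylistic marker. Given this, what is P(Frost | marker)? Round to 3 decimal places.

Prior × likelihood for each hypothesis:
  Arden: 0.04 × 0.445 = 0.0178
  Cato: 0.13 × 0.032 = 0.00416
  Frost: 0.05 × 0.066 = 0.0033
  Bell: 0.56 × 0.22 = 0.1232
  Dunn: 0.22 × 0.03 = 0.0066
Sum = 0.15506.
P(Frost | evidence) = 0.0033 / 0.15506 ≈ 0.021.

0.021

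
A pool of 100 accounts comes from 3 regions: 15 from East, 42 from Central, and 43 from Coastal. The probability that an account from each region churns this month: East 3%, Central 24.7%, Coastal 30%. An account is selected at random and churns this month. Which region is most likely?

Compute prior × likelihood for every hypothesis:
  East: 0.15 × 0.03 = 0.0045
  Central: 0.42 × 0.247 = 0.10374
  Coastal: 0.43 × 0.3 = 0.129
Total = 0.23724.
Largest term belongs to Coastal, so Coastal is most probable.

Coastal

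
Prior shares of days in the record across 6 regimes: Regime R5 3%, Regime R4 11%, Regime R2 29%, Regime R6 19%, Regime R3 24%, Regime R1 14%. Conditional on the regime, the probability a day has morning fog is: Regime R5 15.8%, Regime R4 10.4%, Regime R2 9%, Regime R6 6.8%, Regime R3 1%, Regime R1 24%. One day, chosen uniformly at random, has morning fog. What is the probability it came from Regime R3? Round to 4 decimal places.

0.0263

By Bayes' rule, posterior ∝ prior × likelihood:
  Regime R5: 0.03 × 0.158 = 0.00474
  Regime R4: 0.11 × 0.104 = 0.01144
  Regime R2: 0.29 × 0.09 = 0.0261
  Regime R6: 0.19 × 0.068 = 0.01292
  Regime R3: 0.24 × 0.01 = 0.0024
  Regime R1: 0.14 × 0.24 = 0.0336
Normalizing constant = 0.0912.
P(Regime R3 | evidence) = 0.0024 / 0.0912 ≈ 0.0263.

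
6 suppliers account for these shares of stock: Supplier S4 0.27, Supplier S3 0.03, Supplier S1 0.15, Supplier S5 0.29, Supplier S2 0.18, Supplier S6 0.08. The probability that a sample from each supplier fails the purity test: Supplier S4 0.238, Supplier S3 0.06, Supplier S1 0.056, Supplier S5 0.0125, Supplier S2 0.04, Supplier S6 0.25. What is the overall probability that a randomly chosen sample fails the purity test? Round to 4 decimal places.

0.1053

Prior × likelihood for each hypothesis:
  Supplier S4: 0.27 × 0.238 = 0.06426
  Supplier S3: 0.03 × 0.06 = 0.0018
  Supplier S1: 0.15 × 0.056 = 0.0084
  Supplier S5: 0.29 × 0.0125 = 0.003625
  Supplier S2: 0.18 × 0.04 = 0.0072
  Supplier S6: 0.08 × 0.25 = 0.02
P(off-spec) = 0.06426 + 0.0018 + 0.0084 + 0.003625 + 0.0072 + 0.02 = 0.105285 → 0.1053.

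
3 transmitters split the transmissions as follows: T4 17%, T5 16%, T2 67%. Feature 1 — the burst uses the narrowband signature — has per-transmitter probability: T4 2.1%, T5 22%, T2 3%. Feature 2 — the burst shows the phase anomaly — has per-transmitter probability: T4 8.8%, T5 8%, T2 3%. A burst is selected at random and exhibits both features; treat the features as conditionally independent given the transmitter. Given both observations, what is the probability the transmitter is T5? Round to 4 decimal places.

0.7543

Prior × likelihood for each hypothesis:
  T4: 0.17 × 0.021 × 0.088 = 0.00031416
  T5: 0.16 × 0.22 × 0.08 = 0.002816
  T2: 0.67 × 0.03 × 0.03 = 0.000603
Sum = 0.00373316.
P(T5 | evidence) = 0.002816 / 0.00373316 ≈ 0.7543.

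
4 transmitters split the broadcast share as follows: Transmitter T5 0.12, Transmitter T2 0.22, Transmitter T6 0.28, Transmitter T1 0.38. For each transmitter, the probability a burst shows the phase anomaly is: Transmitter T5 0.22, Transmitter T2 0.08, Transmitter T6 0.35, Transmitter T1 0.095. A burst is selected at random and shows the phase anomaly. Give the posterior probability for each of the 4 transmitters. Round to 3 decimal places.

Transmitter T5 0.148, Transmitter T2 0.099, Transmitter T6 0.550, Transmitter T1 0.203

Compute prior × likelihood for every hypothesis:
  Transmitter T5: 0.12 × 0.22 = 0.0264
  Transmitter T2: 0.22 × 0.08 = 0.0176
  Transmitter T6: 0.28 × 0.35 = 0.098
  Transmitter T1: 0.38 × 0.095 = 0.0361
Total = 0.1781.
P(Transmitter T5 | anomaly) = 0.0264/0.1781 ≈ 0.148
P(Transmitter T2 | anomaly) = 0.0176/0.1781 ≈ 0.099
P(Transmitter T6 | anomaly) = 0.098/0.1781 ≈ 0.550
P(Transmitter T1 | anomaly) = 0.0361/0.1781 ≈ 0.203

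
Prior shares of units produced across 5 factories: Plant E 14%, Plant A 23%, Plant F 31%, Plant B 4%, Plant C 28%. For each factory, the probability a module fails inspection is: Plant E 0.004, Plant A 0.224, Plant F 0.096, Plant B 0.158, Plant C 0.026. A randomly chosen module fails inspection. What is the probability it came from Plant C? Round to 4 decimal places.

Unnormalized posteriors (prior × likelihood):
  Plant E: 0.14 × 0.004 = 0.00056
  Plant A: 0.23 × 0.224 = 0.05152
  Plant F: 0.31 × 0.096 = 0.02976
  Plant B: 0.04 × 0.158 = 0.00632
  Plant C: 0.28 × 0.026 = 0.00728
Sum = 0.09544.
P(Plant C | evidence) = 0.00728 / 0.09544 ≈ 0.0763.

0.0763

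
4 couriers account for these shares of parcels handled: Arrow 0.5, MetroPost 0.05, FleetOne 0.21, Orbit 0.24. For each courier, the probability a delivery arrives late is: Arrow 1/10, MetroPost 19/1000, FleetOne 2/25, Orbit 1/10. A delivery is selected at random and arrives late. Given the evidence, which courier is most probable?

Arrow

Compute prior × likelihood for every hypothesis:
  Arrow: 0.5 × 0.1 = 0.05
  MetroPost: 0.05 × 0.019 = 0.00095
  FleetOne: 0.21 × 0.08 = 0.0168
  Orbit: 0.24 × 0.1 = 0.024
Normalizing constant = 0.09175.
Largest term belongs to Arrow, so Arrow is most probable.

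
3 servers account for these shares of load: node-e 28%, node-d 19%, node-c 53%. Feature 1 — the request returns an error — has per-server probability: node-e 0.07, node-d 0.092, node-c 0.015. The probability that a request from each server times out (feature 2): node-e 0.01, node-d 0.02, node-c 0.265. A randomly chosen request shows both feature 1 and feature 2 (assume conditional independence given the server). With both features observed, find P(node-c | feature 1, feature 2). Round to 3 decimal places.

Prior × likelihood for each hypothesis:
  node-e: 0.28 × 0.07 × 0.01 = 0.000196
  node-d: 0.19 × 0.092 × 0.02 = 0.0003496
  node-c: 0.53 × 0.015 × 0.265 = 0.00210675
Normalizing constant = 0.00265235.
P(node-c | evidence) = 0.00210675 / 0.00265235 ≈ 0.794.

0.794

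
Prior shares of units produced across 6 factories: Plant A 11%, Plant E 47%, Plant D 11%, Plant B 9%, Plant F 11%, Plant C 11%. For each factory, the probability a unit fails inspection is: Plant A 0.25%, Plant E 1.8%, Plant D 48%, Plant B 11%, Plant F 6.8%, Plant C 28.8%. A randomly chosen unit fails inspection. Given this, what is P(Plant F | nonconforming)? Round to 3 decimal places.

0.068

By Bayes' rule, posterior ∝ prior × likelihood:
  Plant A: 0.11 × 0.0025 = 0.000275
  Plant E: 0.47 × 0.018 = 0.00846
  Plant D: 0.11 × 0.48 = 0.0528
  Plant B: 0.09 × 0.11 = 0.0099
  Plant F: 0.11 × 0.068 = 0.00748
  Plant C: 0.11 × 0.288 = 0.03168
Normalizing constant = 0.110595.
P(Plant F | evidence) = 0.00748 / 0.110595 ≈ 0.068.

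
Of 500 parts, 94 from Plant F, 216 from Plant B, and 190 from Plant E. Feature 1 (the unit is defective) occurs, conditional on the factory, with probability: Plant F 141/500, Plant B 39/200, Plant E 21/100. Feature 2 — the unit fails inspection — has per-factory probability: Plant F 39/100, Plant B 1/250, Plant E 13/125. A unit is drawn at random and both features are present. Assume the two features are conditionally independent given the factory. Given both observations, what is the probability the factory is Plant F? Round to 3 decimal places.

0.705

Prior × likelihood for each hypothesis:
  Plant F: 0.188 × 0.282 × 0.39 = 0.02067624
  Plant B: 0.432 × 0.195 × 0.004 = 0.00033696
  Plant E: 0.38 × 0.21 × 0.104 = 0.0082992
Normalizing constant = 0.0293124.
P(Plant F | evidence) = 0.02067624 / 0.0293124 ≈ 0.705.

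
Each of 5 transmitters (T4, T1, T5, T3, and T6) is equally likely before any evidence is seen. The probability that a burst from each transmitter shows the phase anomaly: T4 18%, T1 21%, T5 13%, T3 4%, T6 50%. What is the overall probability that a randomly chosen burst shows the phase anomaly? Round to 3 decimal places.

0.212

With a uniform prior (1/5 each), posterior ∝ likelihood:
  T4: 0.18
  T1: 0.21
  T5: 0.13
  T3: 0.04
  T6: 0.5
P(anomaly) = (1/5) × (0.18 + 0.21 + 0.13 + 0.04 + 0.5) = 1.06/5 ≈ 0.212.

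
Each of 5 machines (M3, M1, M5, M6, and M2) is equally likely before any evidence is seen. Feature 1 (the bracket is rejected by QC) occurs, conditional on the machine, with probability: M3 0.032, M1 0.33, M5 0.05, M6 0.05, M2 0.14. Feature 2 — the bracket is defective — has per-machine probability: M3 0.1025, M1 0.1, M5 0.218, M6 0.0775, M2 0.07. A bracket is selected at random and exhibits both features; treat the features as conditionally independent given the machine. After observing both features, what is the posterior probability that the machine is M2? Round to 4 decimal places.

Since the prior is uniform, the posterior is proportional to the likelihood:
  M3: 0.032 × 0.1025 = 0.00328
  M1: 0.33 × 0.1 = 0.033
  M5: 0.05 × 0.218 = 0.0109
  M6: 0.05 × 0.0775 = 0.003875
  M2: 0.14 × 0.07 = 0.0098
Total = 0.060855.
P(M2 | evidence) = 0.0098 / 0.060855 ≈ 0.1610.

0.1610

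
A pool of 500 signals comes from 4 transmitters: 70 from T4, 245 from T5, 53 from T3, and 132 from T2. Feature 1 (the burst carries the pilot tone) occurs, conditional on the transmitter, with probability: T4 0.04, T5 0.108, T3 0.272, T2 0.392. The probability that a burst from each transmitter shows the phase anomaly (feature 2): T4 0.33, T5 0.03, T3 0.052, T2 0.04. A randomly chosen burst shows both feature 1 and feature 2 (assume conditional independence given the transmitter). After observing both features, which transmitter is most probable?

Unnormalized posteriors (prior × likelihood):
  T4: 0.14 × 0.04 × 0.33 = 0.001848
  T5: 0.49 × 0.108 × 0.03 = 0.0015876
  T3: 0.106 × 0.272 × 0.052 = 0.001499264
  T2: 0.264 × 0.392 × 0.04 = 0.00413952
Total = 0.009074384.
Largest term belongs to T2, so T2 is most probable.

T2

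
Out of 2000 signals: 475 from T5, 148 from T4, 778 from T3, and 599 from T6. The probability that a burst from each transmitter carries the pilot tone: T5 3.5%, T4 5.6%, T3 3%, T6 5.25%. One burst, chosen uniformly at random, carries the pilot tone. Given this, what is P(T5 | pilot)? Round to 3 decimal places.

0.209

Prior × likelihood for each hypothesis:
  T5: 0.2375 × 0.035 = 0.0083125
  T4: 0.074 × 0.056 = 0.004144
  T3: 0.389 × 0.03 = 0.01167
  T6: 0.2995 × 0.0525 = 0.01572375
Normalizing constant = 0.03985025.
P(T5 | evidence) = 0.0083125 / 0.03985025 ≈ 0.209.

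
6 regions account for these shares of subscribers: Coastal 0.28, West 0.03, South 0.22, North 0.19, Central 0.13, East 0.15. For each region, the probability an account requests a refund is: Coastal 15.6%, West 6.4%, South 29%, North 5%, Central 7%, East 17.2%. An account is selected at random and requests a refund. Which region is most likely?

South

Prior × likelihood for each hypothesis:
  Coastal: 0.28 × 0.156 = 0.04368
  West: 0.03 × 0.064 = 0.00192
  South: 0.22 × 0.29 = 0.0638
  North: 0.19 × 0.05 = 0.0095
  Central: 0.13 × 0.07 = 0.0091
  East: 0.15 × 0.172 = 0.0258
Total = 0.1538.
Largest term belongs to South, so South is most probable.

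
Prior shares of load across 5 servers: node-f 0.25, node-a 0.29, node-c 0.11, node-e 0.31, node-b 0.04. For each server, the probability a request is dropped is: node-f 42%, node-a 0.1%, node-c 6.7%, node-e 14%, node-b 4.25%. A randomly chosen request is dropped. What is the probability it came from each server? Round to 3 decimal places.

Compute prior × likelihood for every hypothesis:
  node-f: 0.25 × 0.42 = 0.105
  node-a: 0.29 × 0.001 = 0.00029
  node-c: 0.11 × 0.067 = 0.00737
  node-e: 0.31 × 0.14 = 0.0434
  node-b: 0.04 × 0.0425 = 0.0017
Total = 0.15776.
P(node-f | dropped) = 0.105/0.15776 ≈ 0.666
P(node-a | dropped) = 0.00029/0.15776 ≈ 0.002
P(node-c | dropped) = 0.00737/0.15776 ≈ 0.047
P(node-e | dropped) = 0.0434/0.15776 ≈ 0.275
P(node-b | dropped) = 0.0017/0.15776 ≈ 0.011
(Check: 0.666+0.002+0.047+0.275+0.011 = 1.001.)

node-f 0.666, node-a 0.002, node-c 0.047, node-e 0.275, node-b 0.011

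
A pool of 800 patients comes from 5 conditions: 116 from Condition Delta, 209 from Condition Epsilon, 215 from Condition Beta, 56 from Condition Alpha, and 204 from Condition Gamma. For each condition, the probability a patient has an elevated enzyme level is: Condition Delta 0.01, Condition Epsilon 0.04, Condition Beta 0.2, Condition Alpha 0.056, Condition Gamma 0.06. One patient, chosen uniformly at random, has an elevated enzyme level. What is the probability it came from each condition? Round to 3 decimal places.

By Bayes' rule, posterior ∝ prior × likelihood:
  Condition Delta: 0.145 × 0.01 = 0.00145
  Condition Epsilon: 0.26125 × 0.04 = 0.01045
  Condition Beta: 0.26875 × 0.2 = 0.05375
  Condition Alpha: 0.07 × 0.056 = 0.00392
  Condition Gamma: 0.255 × 0.06 = 0.0153
Normalizing constant = 0.08487.
P(Condition Delta | elevated) = 0.00145/0.08487 ≈ 0.017
P(Condition Epsilon | elevated) = 0.01045/0.08487 ≈ 0.123
P(Condition Beta | elevated) = 0.05375/0.08487 ≈ 0.633
P(Condition Alpha | elevated) = 0.00392/0.08487 ≈ 0.046
P(Condition Gamma | elevated) = 0.0153/0.08487 ≈ 0.180

Condition Delta 0.017, Condition Epsilon 0.123, Condition Beta 0.633, Condition Alpha 0.046, Condition Gamma 0.180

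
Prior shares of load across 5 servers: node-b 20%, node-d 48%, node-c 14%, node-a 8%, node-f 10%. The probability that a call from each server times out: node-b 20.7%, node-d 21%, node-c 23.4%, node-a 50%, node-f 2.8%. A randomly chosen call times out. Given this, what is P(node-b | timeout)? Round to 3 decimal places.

By Bayes' rule, posterior ∝ prior × likelihood:
  node-b: 0.2 × 0.207 = 0.0414
  node-d: 0.48 × 0.21 = 0.1008
  node-c: 0.14 × 0.234 = 0.03276
  node-a: 0.08 × 0.5 = 0.04
  node-f: 0.1 × 0.028 = 0.0028
Sum = 0.21776.
P(node-b | evidence) = 0.0414 / 0.21776 ≈ 0.190.

0.190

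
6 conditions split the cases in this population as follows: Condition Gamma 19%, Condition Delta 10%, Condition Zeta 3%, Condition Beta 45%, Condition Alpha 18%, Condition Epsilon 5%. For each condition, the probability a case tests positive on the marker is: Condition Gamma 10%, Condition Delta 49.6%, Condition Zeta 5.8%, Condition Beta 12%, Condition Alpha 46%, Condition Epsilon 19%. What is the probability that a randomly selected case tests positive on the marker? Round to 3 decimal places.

0.217

Prior × likelihood for each hypothesis:
  Condition Gamma: 0.19 × 0.1 = 0.019
  Condition Delta: 0.1 × 0.496 = 0.0496
  Condition Zeta: 0.03 × 0.058 = 0.00174
  Condition Beta: 0.45 × 0.12 = 0.054
  Condition Alpha: 0.18 × 0.46 = 0.0828
  Condition Epsilon: 0.05 × 0.19 = 0.0095
P(marker-positive) = 0.019 + 0.0496 + 0.00174 + 0.054 + 0.0828 + 0.0095 = 0.21664 → 0.217.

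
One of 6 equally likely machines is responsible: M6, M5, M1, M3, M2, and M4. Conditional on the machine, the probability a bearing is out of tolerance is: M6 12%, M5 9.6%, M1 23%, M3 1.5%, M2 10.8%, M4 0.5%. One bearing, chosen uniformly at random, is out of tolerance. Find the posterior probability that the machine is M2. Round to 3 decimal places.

0.188

Since the prior is uniform, the posterior is proportional to the likelihood:
  M6: 0.12
  M5: 0.096
  M1: 0.23
  M3: 0.015
  M2: 0.108
  M4: 0.005
Normalizing constant = 0.574.
P(M2 | evidence) = 0.108 / 0.574 ≈ 0.188.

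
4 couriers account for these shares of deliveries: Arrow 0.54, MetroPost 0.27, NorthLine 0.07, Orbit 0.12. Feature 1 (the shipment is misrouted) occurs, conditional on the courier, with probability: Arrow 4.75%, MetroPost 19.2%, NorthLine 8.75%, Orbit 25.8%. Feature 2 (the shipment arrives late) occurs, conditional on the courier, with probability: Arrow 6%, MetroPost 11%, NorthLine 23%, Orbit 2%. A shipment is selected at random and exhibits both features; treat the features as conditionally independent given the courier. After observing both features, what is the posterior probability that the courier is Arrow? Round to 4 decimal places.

Compute prior × likelihood for every hypothesis:
  Arrow: 0.54 × 0.0475 × 0.06 = 0.001539
  MetroPost: 0.27 × 0.192 × 0.11 = 0.0057024
  NorthLine: 0.07 × 0.0875 × 0.23 = 0.00140875
  Orbit: 0.12 × 0.258 × 0.02 = 0.0006192
Total = 0.00926935.
P(Arrow | evidence) = 0.001539 / 0.00926935 ≈ 0.1660.

0.1660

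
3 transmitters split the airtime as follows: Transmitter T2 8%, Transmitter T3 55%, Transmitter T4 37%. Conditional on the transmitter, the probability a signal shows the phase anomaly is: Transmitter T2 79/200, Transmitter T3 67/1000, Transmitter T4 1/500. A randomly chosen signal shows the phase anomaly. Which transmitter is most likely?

Prior × likelihood for each hypothesis:
  Transmitter T2: 0.08 × 0.395 = 0.0316
  Transmitter T3: 0.55 × 0.067 = 0.03685
  Transmitter T4: 0.37 × 0.002 = 0.00074
Normalizing constant = 0.06919.
Largest term belongs to Transmitter T3, so Transmitter T3 is most probable.

Transmitter T3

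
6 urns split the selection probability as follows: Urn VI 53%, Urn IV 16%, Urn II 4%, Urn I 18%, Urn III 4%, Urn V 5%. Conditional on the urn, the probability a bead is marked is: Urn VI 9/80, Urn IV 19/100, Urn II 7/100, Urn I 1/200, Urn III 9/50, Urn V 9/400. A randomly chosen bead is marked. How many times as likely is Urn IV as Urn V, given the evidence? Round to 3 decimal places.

Unnormalized posteriors (prior × likelihood):
  Urn VI: 0.53 × 0.1125 = 0.059625
  Urn IV: 0.16 × 0.19 = 0.0304
  Urn II: 0.04 × 0.07 = 0.0028
  Urn I: 0.18 × 0.005 = 0.0009
  Urn III: 0.04 × 0.18 = 0.0072
  Urn V: 0.05 × 0.0225 = 0.001125
Sum = 0.10205.
The ratio is 0.0304 / 0.001125 (the normalizer cancels) = 27.022.

27.022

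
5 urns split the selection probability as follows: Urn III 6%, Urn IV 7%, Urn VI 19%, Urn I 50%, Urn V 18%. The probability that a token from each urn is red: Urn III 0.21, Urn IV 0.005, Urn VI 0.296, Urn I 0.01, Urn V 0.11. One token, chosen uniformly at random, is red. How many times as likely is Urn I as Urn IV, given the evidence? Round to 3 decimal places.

14.286

Prior × likelihood for each hypothesis:
  Urn III: 0.06 × 0.21 = 0.0126
  Urn IV: 0.07 × 0.005 = 0.00035
  Urn VI: 0.19 × 0.296 = 0.05624
  Urn I: 0.5 × 0.01 = 0.005
  Urn V: 0.18 × 0.11 = 0.0198
Normalizing constant = 0.09399.
The ratio is 0.005 / 0.00035 (the normalizer cancels) = 14.286.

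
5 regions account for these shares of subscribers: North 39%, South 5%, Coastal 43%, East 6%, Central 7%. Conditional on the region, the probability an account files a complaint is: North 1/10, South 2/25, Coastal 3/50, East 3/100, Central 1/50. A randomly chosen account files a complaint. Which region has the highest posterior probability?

By Bayes' rule, posterior ∝ prior × likelihood:
  North: 0.39 × 0.1 = 0.039
  South: 0.05 × 0.08 = 0.004
  Coastal: 0.43 × 0.06 = 0.0258
  East: 0.06 × 0.03 = 0.0018
  Central: 0.07 × 0.02 = 0.0014
Normalizing constant = 0.072.
Largest term belongs to North, so North is most probable.

North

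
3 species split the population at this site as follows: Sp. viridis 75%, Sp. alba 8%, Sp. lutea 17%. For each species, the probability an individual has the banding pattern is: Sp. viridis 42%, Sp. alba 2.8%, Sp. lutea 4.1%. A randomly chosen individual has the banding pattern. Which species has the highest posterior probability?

Compute prior × likelihood for every hypothesis:
  Sp. viridis: 0.75 × 0.42 = 0.315
  Sp. alba: 0.08 × 0.028 = 0.00224
  Sp. lutea: 0.17 × 0.041 = 0.00697
Sum = 0.32421.
Largest term belongs to Sp. viridis, so Sp. viridis is most probable.

Sp. viridis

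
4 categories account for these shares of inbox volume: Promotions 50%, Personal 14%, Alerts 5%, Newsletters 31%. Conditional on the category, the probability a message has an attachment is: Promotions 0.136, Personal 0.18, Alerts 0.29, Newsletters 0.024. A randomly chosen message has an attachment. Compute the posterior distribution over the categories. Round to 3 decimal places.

By Bayes' rule, posterior ∝ prior × likelihood:
  Promotions: 0.5 × 0.136 = 0.068
  Personal: 0.14 × 0.18 = 0.0252
  Alerts: 0.05 × 0.29 = 0.0145
  Newsletters: 0.31 × 0.024 = 0.00744
Normalizing constant = 0.11514.
P(Promotions | attachment) = 0.068/0.11514 ≈ 0.591
P(Personal | attachment) = 0.0252/0.11514 ≈ 0.219
P(Alerts | attachment) = 0.0145/0.11514 ≈ 0.126
P(Newsletters | attachment) = 0.00744/0.11514 ≈ 0.065

Promotions 0.591, Personal 0.219, Alerts 0.126, Newsletters 0.065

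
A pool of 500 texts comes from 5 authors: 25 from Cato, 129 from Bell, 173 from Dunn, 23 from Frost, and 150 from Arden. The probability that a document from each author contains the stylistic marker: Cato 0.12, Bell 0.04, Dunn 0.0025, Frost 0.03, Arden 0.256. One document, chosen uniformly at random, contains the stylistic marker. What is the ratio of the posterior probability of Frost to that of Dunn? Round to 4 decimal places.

Unnormalized posteriors (prior × likelihood):
  Cato: 0.05 × 0.12 = 0.006
  Bell: 0.258 × 0.04 = 0.01032
  Dunn: 0.346 × 0.0025 = 0.000865
  Frost: 0.046 × 0.03 = 0.00138
  Arden: 0.3 × 0.256 = 0.0768
Sum = 0.095365.
The ratio is 0.00138 / 0.000865 (the normalizer cancels) = 1.5954.

1.5954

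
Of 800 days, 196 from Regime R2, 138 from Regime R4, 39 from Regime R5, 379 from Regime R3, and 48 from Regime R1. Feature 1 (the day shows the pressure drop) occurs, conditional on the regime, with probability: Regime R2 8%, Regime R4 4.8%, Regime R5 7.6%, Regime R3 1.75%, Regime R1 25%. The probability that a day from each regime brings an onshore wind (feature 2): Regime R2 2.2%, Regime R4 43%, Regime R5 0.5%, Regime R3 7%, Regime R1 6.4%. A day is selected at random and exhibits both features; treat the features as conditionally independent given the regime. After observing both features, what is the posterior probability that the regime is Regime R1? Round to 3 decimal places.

0.173

By Bayes' rule, posterior ∝ prior × likelihood:
  Regime R2: 0.245 × 0.08 × 0.022 = 0.0004312
  Regime R4: 0.1725 × 0.048 × 0.43 = 0.0035604
  Regime R5: 0.04875 × 0.076 × 0.005 = 0.000018525
  Regime R3: 0.47375 × 0.0175 × 0.07 = 0.00058034375
  Regime R1: 0.06 × 0.25 × 0.064 = 0.00096
Total = 0.00555046875.
P(Regime R1 | evidence) = 0.00096 / 0.00555046875 ≈ 0.173.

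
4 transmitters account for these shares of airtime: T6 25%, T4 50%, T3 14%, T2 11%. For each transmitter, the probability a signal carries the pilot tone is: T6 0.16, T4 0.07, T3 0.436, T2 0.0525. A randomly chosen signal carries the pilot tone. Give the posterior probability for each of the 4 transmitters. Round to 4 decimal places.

T6 0.2821, T4 0.2468, T3 0.4304, T2 0.0407

By Bayes' rule, posterior ∝ prior × likelihood:
  T6: 0.25 × 0.16 = 0.04
  T4: 0.5 × 0.07 = 0.035
  T3: 0.14 × 0.436 = 0.06104
  T2: 0.11 × 0.0525 = 0.005775
Normalizing constant = 0.141815.
P(T6 | pilot) = 0.04/0.141815 ≈ 0.2821
P(T4 | pilot) = 0.035/0.141815 ≈ 0.2468
P(T3 | pilot) = 0.06104/0.141815 ≈ 0.4304
P(T2 | pilot) = 0.005775/0.141815 ≈ 0.0407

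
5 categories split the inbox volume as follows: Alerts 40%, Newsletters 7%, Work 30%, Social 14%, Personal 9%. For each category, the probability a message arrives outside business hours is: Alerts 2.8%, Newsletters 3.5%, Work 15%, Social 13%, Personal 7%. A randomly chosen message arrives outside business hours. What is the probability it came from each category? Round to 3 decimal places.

By Bayes' rule, posterior ∝ prior × likelihood:
  Alerts: 0.4 × 0.028 = 0.0112
  Newsletters: 0.07 × 0.035 = 0.00245
  Work: 0.3 × 0.15 = 0.045
  Social: 0.14 × 0.13 = 0.0182
  Personal: 0.09 × 0.07 = 0.0063
Total = 0.08315.
P(Alerts | off-hours) = 0.0112/0.08315 ≈ 0.135
P(Newsletters | off-hours) = 0.00245/0.08315 ≈ 0.029
P(Work | off-hours) = 0.045/0.08315 ≈ 0.541
P(Social | off-hours) = 0.0182/0.08315 ≈ 0.219
P(Personal | off-hours) = 0.0063/0.08315 ≈ 0.076

Alerts 0.135, Newsletters 0.029, Work 0.541, Social 0.219, Personal 0.076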